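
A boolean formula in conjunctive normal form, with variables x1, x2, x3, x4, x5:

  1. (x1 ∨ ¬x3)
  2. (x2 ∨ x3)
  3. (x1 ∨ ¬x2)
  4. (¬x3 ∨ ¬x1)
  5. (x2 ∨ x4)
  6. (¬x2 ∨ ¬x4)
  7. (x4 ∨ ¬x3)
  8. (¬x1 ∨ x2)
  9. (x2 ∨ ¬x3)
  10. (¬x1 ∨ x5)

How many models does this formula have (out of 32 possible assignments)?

1

Satisfying assignments:
  x1=1 x2=1 x3=0 x4=0 x5=1
Count: 1.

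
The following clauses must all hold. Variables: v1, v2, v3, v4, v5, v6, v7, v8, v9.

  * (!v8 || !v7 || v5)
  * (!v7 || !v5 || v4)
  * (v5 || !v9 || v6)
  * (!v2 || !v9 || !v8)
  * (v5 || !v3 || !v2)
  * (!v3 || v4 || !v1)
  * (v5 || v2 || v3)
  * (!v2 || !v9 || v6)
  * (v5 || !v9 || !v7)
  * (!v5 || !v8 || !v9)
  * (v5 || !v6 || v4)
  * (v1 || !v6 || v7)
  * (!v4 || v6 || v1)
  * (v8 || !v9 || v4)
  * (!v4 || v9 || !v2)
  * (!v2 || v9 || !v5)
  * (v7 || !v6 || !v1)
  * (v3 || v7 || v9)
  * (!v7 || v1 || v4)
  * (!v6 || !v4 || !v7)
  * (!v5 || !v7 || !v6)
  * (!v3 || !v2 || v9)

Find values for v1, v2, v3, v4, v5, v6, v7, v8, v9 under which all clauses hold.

Branch on v1: take v1 = True.
Try v2 = False.
The remaining clauses are satisfied by v3 = True, v4 = True, v5 = False, v6 = False, v7 = False, v8 = False, v9 = False.

v1 = True, v2 = False, v3 = True, v4 = True, v5 = False, v6 = False, v7 = False, v8 = False, v9 = False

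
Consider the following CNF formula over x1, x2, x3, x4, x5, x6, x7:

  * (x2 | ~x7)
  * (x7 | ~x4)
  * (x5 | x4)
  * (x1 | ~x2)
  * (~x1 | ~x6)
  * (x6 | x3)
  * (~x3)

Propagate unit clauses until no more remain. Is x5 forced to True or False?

True

(~x3) stands alone — x3 = False.
In (x6 | x3), x3 is now false; x6 must hold, so x6 = True.
In (~x1 | ~x6), ~x6 is now false; ~x1 must hold, so x1 = False.
In (x1 | ~x2), x1 is now false; ~x2 must hold, so x2 = False.
(x2 | ~x7): since x2 = False, the clause reduces to (~x7). x7 = False.
(x7 | ~x4): since x7 = False, the clause reduces to (~x4). x4 = False.
In (x4 | x5), x4 is now false; x5 must hold, so x5 = True.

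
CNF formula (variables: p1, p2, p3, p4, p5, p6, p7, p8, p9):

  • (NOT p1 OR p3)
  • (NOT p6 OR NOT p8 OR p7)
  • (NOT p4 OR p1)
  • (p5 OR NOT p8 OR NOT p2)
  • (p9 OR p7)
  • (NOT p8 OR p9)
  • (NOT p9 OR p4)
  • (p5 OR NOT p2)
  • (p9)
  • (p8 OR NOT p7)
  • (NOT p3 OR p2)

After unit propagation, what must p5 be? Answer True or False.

(p9) stands alone — p9 = True.
(p4 OR NOT p9): since p9 = True, the clause reduces to (p4). p4 = True.
From (p1 OR NOT p4) and p4 = True: p1 = True.
(NOT p1 OR p3): since p1 = True, the clause reduces to (p3). p3 = True.
(p2 OR NOT p3): since p3 = True, the clause reduces to (p2). p2 = True.
(p5 OR NOT p2): since p2 = True, the clause reduces to (p5). p5 = True.

True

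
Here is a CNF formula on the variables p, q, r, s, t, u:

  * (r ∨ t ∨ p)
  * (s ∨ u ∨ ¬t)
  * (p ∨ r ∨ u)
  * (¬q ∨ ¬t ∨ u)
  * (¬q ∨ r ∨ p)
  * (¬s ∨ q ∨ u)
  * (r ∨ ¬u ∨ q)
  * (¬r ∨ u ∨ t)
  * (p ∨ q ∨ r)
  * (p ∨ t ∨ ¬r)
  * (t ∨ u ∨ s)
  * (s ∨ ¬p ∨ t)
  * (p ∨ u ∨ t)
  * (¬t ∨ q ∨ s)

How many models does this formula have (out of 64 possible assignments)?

12

Split on t, then u.
  t=T, u=T: 8 of the 16 assignments to (p,q,r,s) work.
  t=T, u=F: a clause becomes empty — 0.
  t=F, u=T: remaining (p,q,r,s) ∈ {(T,F,T,T); (T,T,F,T); (T,T,T,T)} — 3.
  t=F, u=F: remaining (p,q,r,s) ∈ {(T,T,F,T)} — 1.
Total: 8 + 0 + 3 + 1 = 12.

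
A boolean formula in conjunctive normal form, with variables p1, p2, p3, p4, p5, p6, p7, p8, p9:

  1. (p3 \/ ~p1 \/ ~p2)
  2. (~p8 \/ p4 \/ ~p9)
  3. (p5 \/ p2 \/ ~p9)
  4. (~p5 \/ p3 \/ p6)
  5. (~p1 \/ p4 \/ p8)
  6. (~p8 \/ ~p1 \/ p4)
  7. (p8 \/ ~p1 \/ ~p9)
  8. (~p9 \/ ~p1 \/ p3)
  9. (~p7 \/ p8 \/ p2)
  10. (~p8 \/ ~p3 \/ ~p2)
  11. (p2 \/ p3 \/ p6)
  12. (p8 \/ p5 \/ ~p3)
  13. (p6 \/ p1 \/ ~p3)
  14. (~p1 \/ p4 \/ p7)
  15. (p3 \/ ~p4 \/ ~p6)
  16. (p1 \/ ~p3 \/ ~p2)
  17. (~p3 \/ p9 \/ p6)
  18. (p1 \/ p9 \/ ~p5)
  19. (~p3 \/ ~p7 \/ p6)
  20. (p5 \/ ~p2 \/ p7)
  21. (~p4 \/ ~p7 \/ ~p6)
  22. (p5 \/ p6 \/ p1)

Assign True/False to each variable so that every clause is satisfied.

p1=0, p2=0, p3=0, p4=0, p5=0, p6=1, p7=0, p8=0, p9=0

Check each clause:
  1. (p3 \/ ~p1 \/ ~p2) — ~p1 is true.
  2. (~p9 \/ ~p8 \/ p4) — ~p8 is true.
  3. (p5 \/ ~p9 \/ p2) — ~p9 is true.
  4. (p3 \/ p6 \/ ~p5) — ~p5 is true.
  5. (p8 \/ ~p1 \/ p4) — ~p1 is true.
  6. (~p8 \/ p4 \/ ~p1) — ~p8 is true.
  7. (~p1 \/ p8 \/ ~p9) — ~p1 is true.
  8. (~p1 \/ ~p9 \/ p3) — ~p1 is true.
  9. (~p7 \/ p2 \/ p8) — ~p7 is true.
  10. (~p2 \/ ~p8 \/ ~p3) — ~p8 is true.
  11. (p6 \/ p3 \/ p2) — p6 is true.
  12. (p5 \/ p8 \/ ~p3) — ~p3 is true.
  13. (~p3 \/ p1 \/ p6) — ~p3 is true.
  14. (~p1 \/ p7 \/ p4) — ~p1 is true.
  15. (~p6 \/ ~p4 \/ p3) — ~p4 is true.
  16. (p1 \/ ~p3 \/ ~p2) — ~p3 is true.
  17. (~p3 \/ p9 \/ p6) — ~p3 is true.
  18. (~p5 \/ p9 \/ p1) — ~p5 is true.
  19. (p6 \/ ~p3 \/ ~p7) — ~p7 is true.
  20. (p7 \/ ~p2 \/ p5) — ~p2 is true.
  21. (~p7 \/ ~p6 \/ ~p4) — ~p7 is true.
  22. (p1 \/ p5 \/ p6) — p6 is true.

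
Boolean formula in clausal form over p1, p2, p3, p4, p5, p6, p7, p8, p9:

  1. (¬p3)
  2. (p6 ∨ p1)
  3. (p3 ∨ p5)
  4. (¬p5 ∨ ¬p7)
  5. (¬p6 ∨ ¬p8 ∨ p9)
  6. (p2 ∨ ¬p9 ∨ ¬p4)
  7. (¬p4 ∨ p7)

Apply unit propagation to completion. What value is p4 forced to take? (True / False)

Unit clause (¬p3) sets p3 = False.
(p5 ∨ p3): since p3 = False, the clause reduces to (p5). p5 = True.
In (¬p7 ∨ ¬p5), ¬p5 is now false; ¬p7 must hold, so p7 = False.
In (¬p4 ∨ p7), p7 is now false; ¬p4 must hold, so p4 = False.

False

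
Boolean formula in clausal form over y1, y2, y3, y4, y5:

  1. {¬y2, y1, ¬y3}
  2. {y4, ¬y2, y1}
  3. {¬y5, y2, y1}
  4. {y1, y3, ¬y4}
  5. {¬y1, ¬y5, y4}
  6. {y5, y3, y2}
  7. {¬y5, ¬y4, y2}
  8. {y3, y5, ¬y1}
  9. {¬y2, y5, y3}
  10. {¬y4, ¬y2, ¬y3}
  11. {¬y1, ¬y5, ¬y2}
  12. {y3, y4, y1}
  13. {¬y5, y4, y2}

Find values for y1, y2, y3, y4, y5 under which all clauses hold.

y1=False  y2=False  y3=True  y4=True  y5=False

Try y1 = False.
Try y2 = False.
  then y5 is forced to False.
  then y3 is forced to True.
y4 is now unconstrained; take y4 = True.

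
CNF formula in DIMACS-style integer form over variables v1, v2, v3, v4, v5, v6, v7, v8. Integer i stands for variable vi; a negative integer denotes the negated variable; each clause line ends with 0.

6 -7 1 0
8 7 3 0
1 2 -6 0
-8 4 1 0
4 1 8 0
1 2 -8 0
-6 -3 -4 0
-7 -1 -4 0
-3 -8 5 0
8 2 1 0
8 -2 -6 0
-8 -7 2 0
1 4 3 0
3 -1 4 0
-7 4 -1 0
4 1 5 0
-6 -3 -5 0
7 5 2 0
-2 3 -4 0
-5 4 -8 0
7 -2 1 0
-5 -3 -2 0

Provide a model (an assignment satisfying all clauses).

v1=T, v2=T, v3=T, v4=F, v5=F, v6=F, v7=F, v8=F

Check each clause:
  1. (v1 | v6 | ~v7) — v1 is true.
  2. (v7 | v8 | v3) — v3 is true.
  3. (v2 | ~v6 | v1) — v1 is true.
  4. (v4 | v1 | ~v8) — ~v8 is true.
  5. (v4 | v1 | v8) — v1 is true.
  6. (~v8 | v2 | v1) — ~v8 is true.
  7. (~v4 | ~v3 | ~v6) — ~v6 is true.
  8. (~v7 | ~v4 | ~v1) — ~v7 is true.
  9. (v5 | ~v3 | ~v8) — ~v8 is true.
  10. (v8 | v2 | v1) — v1 is true.
  11. (v8 | ~v2 | ~v6) — ~v6 is true.
  12. (~v7 | v2 | ~v8) — ~v8 is true.
  13. (v4 | v1 | v3) — v1 is true.
  14. (v4 | ~v1 | v3) — v3 is true.
  15. (v4 | ~v7 | ~v1) — ~v7 is true.
  16. (v4 | v1 | v5) — v1 is true.
  17. (~v3 | ~v6 | ~v5) — ~v6 is true.
  18. (v5 | v7 | v2) — v2 is true.
  19. (~v2 | ~v4 | v3) — v3 is true.
  20. (v4 | ~v5 | ~v8) — ~v8 is true.
  21. (v7 | ~v2 | v1) — v1 is true.
  22. (~v5 | ~v2 | ~v3) — ~v5 is true.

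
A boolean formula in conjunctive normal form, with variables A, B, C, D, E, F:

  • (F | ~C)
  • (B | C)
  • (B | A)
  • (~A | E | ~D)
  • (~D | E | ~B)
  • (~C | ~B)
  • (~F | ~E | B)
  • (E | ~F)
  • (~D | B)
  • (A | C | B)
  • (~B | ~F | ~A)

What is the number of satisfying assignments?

8

Case analysis on B and A:
  B=T, A=T: remaining (C,D,E,F) ∈ {(F,F,F,F); (F,F,T,F); (F,T,T,F)} — 3.
  B=T, A=F: 5 of the 16 assignments to (C,D,E,F) work.
  B=F, A=T: a clause becomes empty — 0.
  B=F, A=F: a clause becomes empty — 0.
Total: 3 + 5 + 0 + 0 = 8.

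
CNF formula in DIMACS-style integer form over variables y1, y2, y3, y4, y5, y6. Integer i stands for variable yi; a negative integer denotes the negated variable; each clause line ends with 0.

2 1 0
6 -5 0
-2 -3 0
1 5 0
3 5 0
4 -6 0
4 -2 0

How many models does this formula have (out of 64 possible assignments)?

7

Split on y2, then y5.
  y2=T, y5=T: remaining (y1,y3,y4,y6) ∈ {(F,F,T,T); (T,F,T,T)} — 2.
  y2=T, y5=F: a clause becomes empty — 0.
  y2=F, y5=T: remaining (y1,y3,y4,y6) ∈ {(T,F,T,T); (T,T,T,T)} — 2.
  y2=F, y5=F: remaining (y1,y3,y4,y6) ∈ {(T,T,F,F); (T,T,T,F); (T,T,T,T)} — 3.
Total: 2 + 0 + 2 + 3 = 7.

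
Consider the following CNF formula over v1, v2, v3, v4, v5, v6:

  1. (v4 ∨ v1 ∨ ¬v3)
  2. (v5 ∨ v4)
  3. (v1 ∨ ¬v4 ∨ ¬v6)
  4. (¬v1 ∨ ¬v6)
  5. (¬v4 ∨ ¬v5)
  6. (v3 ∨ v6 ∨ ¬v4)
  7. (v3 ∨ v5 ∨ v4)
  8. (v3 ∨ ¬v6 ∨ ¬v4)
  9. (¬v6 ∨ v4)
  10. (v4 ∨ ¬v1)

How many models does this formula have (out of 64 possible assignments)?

6

The models are:
  v1=0 v2=0 v3=0 v4=0 v5=1 v6=0
  v1=0 v2=0 v3=1 v4=1 v5=0 v6=0
  v1=0 v2=1 v3=0 v4=0 v5=1 v6=0
  v1=0 v2=1 v3=1 v4=1 v5=0 v6=0
  v1=1 v2=0 v3=1 v4=1 v5=0 v6=0
  v1=1 v2=1 v3=1 v4=1 v5=0 v6=0
Count: 6.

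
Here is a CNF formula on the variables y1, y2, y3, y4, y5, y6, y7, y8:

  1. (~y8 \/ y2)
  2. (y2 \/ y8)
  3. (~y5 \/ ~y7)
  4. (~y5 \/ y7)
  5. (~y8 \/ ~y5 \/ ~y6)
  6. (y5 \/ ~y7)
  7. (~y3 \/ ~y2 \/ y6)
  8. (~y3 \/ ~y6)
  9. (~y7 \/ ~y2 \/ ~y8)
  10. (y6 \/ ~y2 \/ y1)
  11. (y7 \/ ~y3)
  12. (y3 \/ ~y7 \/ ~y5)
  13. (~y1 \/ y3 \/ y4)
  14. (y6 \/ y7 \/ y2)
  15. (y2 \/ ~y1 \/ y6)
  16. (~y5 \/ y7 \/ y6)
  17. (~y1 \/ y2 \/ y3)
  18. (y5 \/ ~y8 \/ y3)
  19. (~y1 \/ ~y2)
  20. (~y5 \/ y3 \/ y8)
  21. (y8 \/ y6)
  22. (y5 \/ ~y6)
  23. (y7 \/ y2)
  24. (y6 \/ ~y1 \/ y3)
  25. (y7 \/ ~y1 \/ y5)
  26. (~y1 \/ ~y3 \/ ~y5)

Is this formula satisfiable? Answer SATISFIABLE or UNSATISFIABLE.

UNSATISFIABLE

y5 = True:
  propagation gives y7=False; an empty clause results — contradiction.
y5 = False:
  propagation gives y7=False, y3=False, y8=False, y2=True; an empty clause results — contradiction.
Every branch closes, so no satisfying assignment exists.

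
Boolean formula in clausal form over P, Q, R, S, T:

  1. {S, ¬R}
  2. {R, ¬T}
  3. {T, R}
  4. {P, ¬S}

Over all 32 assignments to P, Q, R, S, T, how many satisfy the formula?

Satisfying assignments:
  P=1 Q=0 R=1 S=1 T=0
  P=1 Q=0 R=1 S=1 T=1
  P=1 Q=1 R=1 S=1 T=0
  P=1 Q=1 R=1 S=1 T=1
That's 4 in total.

4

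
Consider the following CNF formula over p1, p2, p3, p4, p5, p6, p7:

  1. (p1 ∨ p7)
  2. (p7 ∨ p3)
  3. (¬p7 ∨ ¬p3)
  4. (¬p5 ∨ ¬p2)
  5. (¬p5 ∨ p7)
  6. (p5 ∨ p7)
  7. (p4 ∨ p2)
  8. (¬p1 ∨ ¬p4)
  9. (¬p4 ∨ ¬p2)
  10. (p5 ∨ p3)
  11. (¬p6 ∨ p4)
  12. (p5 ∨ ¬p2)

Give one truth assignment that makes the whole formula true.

p1=F  p2=F  p3=F  p4=T  p5=T  p6=F  p7=T

p6 occurs only negated in the remaining clauses — set p6 = False.
Branch on p1: take p1 = False.
  then p7 is forced to True.
  then p3 is forced to False.
  then p5 is forced to True.
  then p2 is forced to False.
  then p4 is forced to True.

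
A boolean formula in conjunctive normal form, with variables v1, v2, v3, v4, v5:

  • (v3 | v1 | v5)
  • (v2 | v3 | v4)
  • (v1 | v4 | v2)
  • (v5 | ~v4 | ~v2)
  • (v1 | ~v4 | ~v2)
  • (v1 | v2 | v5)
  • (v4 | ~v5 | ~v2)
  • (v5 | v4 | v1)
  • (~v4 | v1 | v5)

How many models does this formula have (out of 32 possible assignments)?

12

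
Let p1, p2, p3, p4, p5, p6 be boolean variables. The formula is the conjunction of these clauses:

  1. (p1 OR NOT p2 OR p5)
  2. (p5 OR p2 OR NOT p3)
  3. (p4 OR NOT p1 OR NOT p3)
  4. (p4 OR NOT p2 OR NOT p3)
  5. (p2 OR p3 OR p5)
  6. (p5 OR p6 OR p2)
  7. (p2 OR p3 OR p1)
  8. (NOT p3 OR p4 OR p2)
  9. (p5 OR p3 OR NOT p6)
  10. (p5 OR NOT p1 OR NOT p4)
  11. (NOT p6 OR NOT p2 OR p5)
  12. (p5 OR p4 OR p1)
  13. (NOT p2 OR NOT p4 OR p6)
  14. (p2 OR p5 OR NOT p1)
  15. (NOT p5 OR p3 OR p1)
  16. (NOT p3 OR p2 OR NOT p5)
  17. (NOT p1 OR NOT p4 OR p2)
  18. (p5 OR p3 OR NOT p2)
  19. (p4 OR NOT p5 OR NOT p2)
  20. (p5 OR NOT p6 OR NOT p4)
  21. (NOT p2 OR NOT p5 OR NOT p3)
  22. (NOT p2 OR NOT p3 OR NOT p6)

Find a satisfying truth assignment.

p1=True, p2=False, p3=False, p4=False, p5=True, p6=True

Check each clause:
  1. (p1 OR NOT p2 OR p5) — p1 is true.
  2. (NOT p3 OR p5 OR p2) — p5 is true.
  3. (NOT p1 OR p4 OR NOT p3) — NOT p3 is true.
  4. (p4 OR NOT p3 OR NOT p2) — NOT p3 is true.
  5. (p3 OR p2 OR p5) — p5 is true.
  6. (p2 OR p6 OR p5) — p5 is true.
  7. (p2 OR p3 OR p1) — p1 is true.
  8. (p2 OR p4 OR NOT p3) — NOT p3 is true.
  9. (p5 OR p3 OR NOT p6) — p5 is true.
  10. (NOT p4 OR p5 OR NOT p1) — NOT p4 is true.
  11. (p5 OR NOT p6 OR NOT p2) — p5 is true.
  12. (p4 OR p5 OR p1) — p1 is true.
  13. (NOT p4 OR NOT p2 OR p6) — NOT p4 is true.
  14. (p5 OR p2 OR NOT p1) — p5 is true.
  15. (NOT p5 OR p3 OR p1) — p1 is true.
  16. (p2 OR NOT p3 OR NOT p5) — NOT p3 is true.
  17. (p2 OR NOT p1 OR NOT p4) — NOT p4 is true.
  18. (NOT p2 OR p3 OR p5) — p5 is true.
  19. (p4 OR NOT p5 OR NOT p2) — NOT p2 is true.
  20. (NOT p6 OR p5 OR NOT p4) — NOT p4 is true.
  21. (NOT p2 OR NOT p3 OR NOT p5) — NOT p3 is true.
  22. (NOT p3 OR NOT p2 OR NOT p6) — NOT p3 is true.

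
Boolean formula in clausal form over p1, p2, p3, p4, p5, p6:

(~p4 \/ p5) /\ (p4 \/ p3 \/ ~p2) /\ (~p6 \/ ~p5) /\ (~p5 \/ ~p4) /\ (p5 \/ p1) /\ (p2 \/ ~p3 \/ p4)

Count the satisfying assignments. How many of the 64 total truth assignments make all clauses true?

Satisfying assignments:
  p1=0 p2=0 p3=0 p4=0 p5=1 p6=0
  p1=0 p2=1 p3=1 p4=0 p5=1 p6=0
  p1=1 p2=0 p3=0 p4=0 p5=0 p6=0
  p1=1 p2=0 p3=0 p4=0 p5=0 p6=1
  p1=1 p2=0 p3=0 p4=0 p5=1 p6=0
  p1=1 p2=1 p3=1 p4=0 p5=0 p6=0
  p1=1 p2=1 p3=1 p4=0 p5=0 p6=1
  p1=1 p2=1 p3=1 p4=0 p5=1 p6=0
Count: 8.

8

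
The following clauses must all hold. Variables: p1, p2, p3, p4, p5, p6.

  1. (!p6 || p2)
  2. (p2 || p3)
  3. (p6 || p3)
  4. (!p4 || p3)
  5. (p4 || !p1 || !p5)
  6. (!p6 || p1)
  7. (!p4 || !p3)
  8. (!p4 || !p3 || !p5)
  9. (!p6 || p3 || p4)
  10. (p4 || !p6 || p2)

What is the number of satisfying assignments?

7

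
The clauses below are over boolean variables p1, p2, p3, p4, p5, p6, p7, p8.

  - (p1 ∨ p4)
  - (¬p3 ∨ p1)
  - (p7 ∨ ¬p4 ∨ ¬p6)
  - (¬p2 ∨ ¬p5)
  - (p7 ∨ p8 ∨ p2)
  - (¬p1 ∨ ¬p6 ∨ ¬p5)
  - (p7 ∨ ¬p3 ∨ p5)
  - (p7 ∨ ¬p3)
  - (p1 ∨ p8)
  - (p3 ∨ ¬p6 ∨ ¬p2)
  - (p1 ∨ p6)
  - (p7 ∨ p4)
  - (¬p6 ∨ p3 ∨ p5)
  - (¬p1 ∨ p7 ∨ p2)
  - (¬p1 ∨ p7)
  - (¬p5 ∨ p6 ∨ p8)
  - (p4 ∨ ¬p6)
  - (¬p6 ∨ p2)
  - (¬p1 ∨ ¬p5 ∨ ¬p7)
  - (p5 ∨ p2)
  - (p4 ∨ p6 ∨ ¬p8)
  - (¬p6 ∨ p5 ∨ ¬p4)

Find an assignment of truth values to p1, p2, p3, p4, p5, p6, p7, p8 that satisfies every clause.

p1=True  p2=True  p3=False  p4=False  p5=False  p6=False  p7=True  p8=False

Check each clause:
  1. (p1 ∨ p4) — p1 is true.
  2. (¬p3 ∨ p1) — p1 is true.
  3. (p7 ∨ ¬p6 ∨ ¬p4) — ¬p6 is true.
  4. (¬p2 ∨ ¬p5) — ¬p5 is true.
  5. (p8 ∨ p2 ∨ p7) — p2 is true.
  6. (¬p5 ∨ ¬p6 ∨ ¬p1) — ¬p6 is true.
  7. (p5 ∨ ¬p3 ∨ p7) — ¬p3 is true.
  8. (p7 ∨ ¬p3) — ¬p3 is true.
  9. (p1 ∨ p8) — p1 is true.
  10. (p3 ∨ ¬p2 ∨ ¬p6) — ¬p6 is true.
  11. (p1 ∨ p6) — p1 is true.
  12. (p4 ∨ p7) — p7 is true.
  13. (p5 ∨ p3 ∨ ¬p6) — ¬p6 is true.
  14. (p7 ∨ ¬p1 ∨ p2) — p2 is true.
  15. (p7 ∨ ¬p1) — p7 is true.
  16. (p6 ∨ p8 ∨ ¬p5) — ¬p5 is true.
  17. (p4 ∨ ¬p6) — ¬p6 is true.
  18. (¬p6 ∨ p2) — ¬p6 is true.
  19. (¬p7 ∨ ¬p1 ∨ ¬p5) — ¬p5 is true.
  20. (p5 ∨ p2) — p2 is true.
  21. (p4 ∨ ¬p8 ∨ p6) — ¬p8 is true.
  22. (¬p6 ∨ p5 ∨ ¬p4) — ¬p6 is true.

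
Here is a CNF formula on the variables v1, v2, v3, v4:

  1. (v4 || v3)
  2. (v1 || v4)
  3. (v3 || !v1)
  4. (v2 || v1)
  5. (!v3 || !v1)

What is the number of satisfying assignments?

2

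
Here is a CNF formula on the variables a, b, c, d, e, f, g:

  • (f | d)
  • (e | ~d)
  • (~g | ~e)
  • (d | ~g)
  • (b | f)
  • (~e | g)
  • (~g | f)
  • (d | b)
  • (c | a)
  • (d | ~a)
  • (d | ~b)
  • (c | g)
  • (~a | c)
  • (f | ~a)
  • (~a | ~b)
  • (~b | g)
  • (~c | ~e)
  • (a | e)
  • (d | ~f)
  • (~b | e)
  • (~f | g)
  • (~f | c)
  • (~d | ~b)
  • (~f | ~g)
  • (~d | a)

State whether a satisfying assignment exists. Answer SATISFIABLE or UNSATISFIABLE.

d = True:
  propagation gives e=True, g=False; an empty clause results — contradiction.
d = False:
  propagation gives f=True; an empty clause results — contradiction.
Every branch closes, so no satisfying assignment exists.

UNSATISFIABLE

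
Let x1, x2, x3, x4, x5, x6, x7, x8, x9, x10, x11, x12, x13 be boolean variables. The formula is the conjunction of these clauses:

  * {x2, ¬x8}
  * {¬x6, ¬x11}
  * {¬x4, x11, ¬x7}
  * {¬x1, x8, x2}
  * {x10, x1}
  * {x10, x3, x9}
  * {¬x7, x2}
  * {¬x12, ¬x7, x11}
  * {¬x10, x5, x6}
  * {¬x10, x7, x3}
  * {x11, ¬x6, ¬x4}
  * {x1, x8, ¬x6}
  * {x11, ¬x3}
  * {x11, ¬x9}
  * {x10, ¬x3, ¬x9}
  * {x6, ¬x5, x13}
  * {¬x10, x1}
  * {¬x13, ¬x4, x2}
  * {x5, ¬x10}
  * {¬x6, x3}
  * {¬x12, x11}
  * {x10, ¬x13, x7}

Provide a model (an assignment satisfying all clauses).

x1=T, x2=T, x3=T, x4=F, x5=T, x6=F, x7=T, x8=F, x9=T, x10=T, x11=T, x12=T, x13=T

Check each clause:
  1. {¬x8, x2} — ¬x8 is true.
  2. {¬x11, ¬x6} — ¬x6 is true.
  3. {¬x7, x11, ¬x4} — x11 is true.
  4. {x8, ¬x1, x2} — x2 is true.
  5. {x1, x10} — x1 is true.
  6. {x10, x9, x3} — x9 is true.
  7. {¬x7, x2} — x2 is true.
  8. {x11, ¬x7, ¬x12} — x11 is true.
  9. {¬x10, x6, x5} — x5 is true.
  10. {x7, x3, ¬x10} — x3 is true.
  11. {x11, ¬x6, ¬x4} — ¬x6 is true.
  12. {x8, ¬x6, x1} — x1 is true.
  13. {¬x3, x11} — x11 is true.
  14. {¬x9, x11} — x11 is true.
  15. {¬x3, x10, ¬x9} — x10 is true.
  16. {¬x5, x6, x13} — x13 is true.
  17. {x1, ¬x10} — x1 is true.
  18. {x2, ¬x13, ¬x4} — x2 is true.
  19. {x5, ¬x10} — x5 is true.
  20. {x3, ¬x6} — ¬x6 is true.
  21. {¬x12, x11} — x11 is true.
  22. {x10, x7, ¬x13} — x10 is true.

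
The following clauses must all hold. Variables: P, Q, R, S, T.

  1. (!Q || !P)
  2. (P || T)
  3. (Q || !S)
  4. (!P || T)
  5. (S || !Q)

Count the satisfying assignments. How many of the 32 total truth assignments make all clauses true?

Satisfying assignments:
  P=F Q=F R=F S=F T=T
  P=F Q=F R=T S=F T=T
  P=F Q=T R=F S=T T=T
  P=F Q=T R=T S=T T=T
  P=T Q=F R=F S=F T=T
  P=T Q=F R=T S=F T=T
That's 6 in total.

6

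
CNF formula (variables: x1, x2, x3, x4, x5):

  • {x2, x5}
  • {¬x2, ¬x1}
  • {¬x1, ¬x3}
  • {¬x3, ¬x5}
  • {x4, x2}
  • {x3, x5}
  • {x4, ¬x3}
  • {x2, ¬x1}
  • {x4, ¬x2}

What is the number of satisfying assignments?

Satisfying assignments:
  x1=F x2=F x3=F x4=T x5=T
  x1=F x2=T x3=F x4=T x5=T
  x1=F x2=T x3=T x4=T x5=F
Count: 3.

3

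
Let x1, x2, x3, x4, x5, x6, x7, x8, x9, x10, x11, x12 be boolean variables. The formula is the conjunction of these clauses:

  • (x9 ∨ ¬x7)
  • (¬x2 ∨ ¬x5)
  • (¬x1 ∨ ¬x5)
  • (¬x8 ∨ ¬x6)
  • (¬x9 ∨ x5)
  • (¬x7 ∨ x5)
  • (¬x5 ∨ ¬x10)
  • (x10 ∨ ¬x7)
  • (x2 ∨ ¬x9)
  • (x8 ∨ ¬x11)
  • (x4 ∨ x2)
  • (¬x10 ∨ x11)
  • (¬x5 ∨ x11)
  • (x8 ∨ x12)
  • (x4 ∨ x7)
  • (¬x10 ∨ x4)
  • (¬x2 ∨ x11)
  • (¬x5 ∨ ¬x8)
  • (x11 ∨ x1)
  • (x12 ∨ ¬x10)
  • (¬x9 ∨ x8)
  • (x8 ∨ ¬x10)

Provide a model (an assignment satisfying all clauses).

x1 = True, x2 = False, x3 = False, x4 = True, x5 = False, x6 = False, x7 = False, x8 = True, x9 = False, x10 = True, x11 = True, x12 = True

Check each clause:
  1. (¬x7 ∨ x9) — ¬x7 is true.
  2. (¬x2 ∨ ¬x5) — ¬x5 is true.
  3. (¬x5 ∨ ¬x1) — ¬x5 is true.
  4. (¬x6 ∨ ¬x8) — ¬x6 is true.
  5. (x5 ∨ ¬x9) — ¬x9 is true.
  6. (¬x7 ∨ x5) — ¬x7 is true.
  7. (¬x5 ∨ ¬x10) — ¬x5 is true.
  8. (x10 ∨ ¬x7) — ¬x7 is true.
  9. (¬x9 ∨ x2) — ¬x9 is true.
  10. (¬x11 ∨ x8) — x8 is true.
  11. (x2 ∨ x4) — x4 is true.
  12. (¬x10 ∨ x11) — x11 is true.
  13. (x11 ∨ ¬x5) — x11 is true.
  14. (x12 ∨ x8) — x8 is true.
  15. (x7 ∨ x4) — x4 is true.
  16. (¬x10 ∨ x4) — x4 is true.
  17. (x11 ∨ ¬x2) — x11 is true.
  18. (¬x5 ∨ ¬x8) — ¬x5 is true.
  19. (x1 ∨ x11) — x1 is true.
  20. (¬x10 ∨ x12) — x12 is true.
  21. (x8 ∨ ¬x9) — x8 is true.
  22. (x8 ∨ ¬x10) — x8 is true.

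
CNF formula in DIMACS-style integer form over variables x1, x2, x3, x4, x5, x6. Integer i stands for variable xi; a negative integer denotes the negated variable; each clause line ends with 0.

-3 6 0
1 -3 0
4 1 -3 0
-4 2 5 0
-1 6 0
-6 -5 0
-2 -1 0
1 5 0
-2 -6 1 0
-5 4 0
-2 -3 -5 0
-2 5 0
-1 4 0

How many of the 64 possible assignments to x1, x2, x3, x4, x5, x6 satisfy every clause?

The models are:
  x1=F x2=F x3=F x4=T x5=T x6=F
  x1=F x2=T x3=F x4=T x5=T x6=F
Count: 2.

2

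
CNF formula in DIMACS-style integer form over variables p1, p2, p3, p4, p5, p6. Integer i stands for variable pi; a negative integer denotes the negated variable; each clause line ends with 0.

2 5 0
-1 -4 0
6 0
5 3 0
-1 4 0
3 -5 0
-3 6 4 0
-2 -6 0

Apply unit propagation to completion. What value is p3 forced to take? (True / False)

True

(p6) stands alone — p6 = True.
From (~p6 \/ ~p2) and p6 = True: p2 = False.
From (p5 \/ p2) and p2 = False: p5 = True.
(~p5 \/ p3): since p5 = True, the clause reduces to (p3). p3 = True.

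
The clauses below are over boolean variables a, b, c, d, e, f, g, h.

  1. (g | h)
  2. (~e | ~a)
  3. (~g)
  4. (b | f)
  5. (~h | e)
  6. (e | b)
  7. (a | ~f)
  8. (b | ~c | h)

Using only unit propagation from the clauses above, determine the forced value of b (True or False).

(~g) is a unit clause: g = False.
In (h | g), g is now false; h must hold, so h = True.
From (e | ~h) and h = True: e = True.
From (~e | ~a) and e = True: a = False.
From (~f | a) and a = False: f = False.
(b | f) with f = False leaves only b, so b = True.

True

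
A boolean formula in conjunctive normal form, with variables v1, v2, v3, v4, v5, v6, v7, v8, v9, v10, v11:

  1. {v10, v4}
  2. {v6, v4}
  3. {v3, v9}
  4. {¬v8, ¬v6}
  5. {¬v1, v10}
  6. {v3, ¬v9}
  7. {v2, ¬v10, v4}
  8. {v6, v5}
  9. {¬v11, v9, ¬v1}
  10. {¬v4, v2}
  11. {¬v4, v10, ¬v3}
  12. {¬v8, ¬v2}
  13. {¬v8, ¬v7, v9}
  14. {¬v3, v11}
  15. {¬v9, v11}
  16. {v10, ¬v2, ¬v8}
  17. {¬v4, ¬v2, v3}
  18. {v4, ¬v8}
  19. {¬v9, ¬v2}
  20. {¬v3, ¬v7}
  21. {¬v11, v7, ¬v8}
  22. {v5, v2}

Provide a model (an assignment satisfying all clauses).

v1=False, v2=True, v3=True, v4=True, v5=True, v6=False, v7=False, v8=False, v9=False, v10=True, v11=True

Check each clause:
  1. {v4, v10} — v10 is true.
  2. {v4, v6} — v4 is true.
  3. {v3, v9} — v3 is true.
  4. {¬v6, ¬v8} — ¬v8 is true.
  5. {v10, ¬v1} — v10 is true.
  6. {¬v9, v3} — v3 is true.
  7. {v2, ¬v10, v4} — v2 is true.
  8. {v5, v6} — v5 is true.
  9. {¬v11, v9, ¬v1} — ¬v1 is true.
  10. {¬v4, v2} — v2 is true.
  11. {v10, ¬v4, ¬v3} — v10 is true.
  12. {¬v2, ¬v8} — ¬v8 is true.
  13. {¬v8, v9, ¬v7} — ¬v8 is true.
  14. {¬v3, v11} — v11 is true.
  15. {v11, ¬v9} — v11 is true.
  16. {¬v8, ¬v2, v10} — ¬v8 is true.
  17. {¬v2, v3, ¬v4} — v3 is true.
  18. {v4, ¬v8} — ¬v8 is true.
  19. {¬v9, ¬v2} — ¬v9 is true.
  20. {¬v7, ¬v3} — ¬v7 is true.
  21. {¬v8, ¬v11, v7} — ¬v8 is true.
  22. {v5, v2} — v2 is true.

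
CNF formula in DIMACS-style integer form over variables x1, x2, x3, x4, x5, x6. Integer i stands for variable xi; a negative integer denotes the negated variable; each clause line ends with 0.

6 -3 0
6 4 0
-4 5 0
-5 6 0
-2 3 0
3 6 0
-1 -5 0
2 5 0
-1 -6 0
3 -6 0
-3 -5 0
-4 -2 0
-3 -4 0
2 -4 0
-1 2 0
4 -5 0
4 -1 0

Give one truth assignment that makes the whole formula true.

Pure literal: x1 appears only negated; assign x1 = False.
Try x2 = True.
  then x3 is forced to True.
  then x6 is forced to True.
  then x5 is forced to False.
  then x4 is forced to False.

x1 = False, x2 = True, x3 = True, x4 = False, x5 = False, x6 = True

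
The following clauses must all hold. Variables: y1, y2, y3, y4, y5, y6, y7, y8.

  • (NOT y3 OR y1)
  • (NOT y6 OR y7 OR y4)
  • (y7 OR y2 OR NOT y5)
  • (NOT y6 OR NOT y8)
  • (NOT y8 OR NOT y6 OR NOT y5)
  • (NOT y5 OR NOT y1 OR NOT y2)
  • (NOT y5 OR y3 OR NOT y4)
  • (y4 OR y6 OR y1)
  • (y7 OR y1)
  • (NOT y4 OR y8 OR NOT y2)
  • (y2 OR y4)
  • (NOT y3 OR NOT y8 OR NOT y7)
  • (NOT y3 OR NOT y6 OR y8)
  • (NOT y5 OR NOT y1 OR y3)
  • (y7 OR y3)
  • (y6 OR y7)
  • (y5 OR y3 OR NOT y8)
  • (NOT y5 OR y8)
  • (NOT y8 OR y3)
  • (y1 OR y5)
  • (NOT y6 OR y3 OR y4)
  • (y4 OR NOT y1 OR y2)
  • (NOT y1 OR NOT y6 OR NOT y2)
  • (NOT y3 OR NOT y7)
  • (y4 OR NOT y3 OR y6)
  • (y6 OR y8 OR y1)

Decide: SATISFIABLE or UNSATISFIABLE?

SATISFIABLE

Try y1 = True.
Set y2 = True and propagate.
  then y5 is forced to False.
  then y6 is forced to False.
  then y7 is forced to True.
  then y3 is forced to False.
  then y8 is forced to False.
  then y4 is forced to False.
Every clause has at least one true literal under this assignment.
So y1 = 1, y2 = 1, y3 = 0, y4 = 0, y5 = 0, y6 = 0, y7 = 1, y8 = 0 is a satisfying assignment.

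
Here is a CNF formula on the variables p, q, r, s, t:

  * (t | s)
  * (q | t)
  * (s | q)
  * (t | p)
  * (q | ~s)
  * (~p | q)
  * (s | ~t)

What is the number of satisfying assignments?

6

Satisfying assignments:
  p=0 q=1 r=0 s=1 t=1
  p=0 q=1 r=1 s=1 t=1
  p=1 q=1 r=0 s=1 t=0
  p=1 q=1 r=0 s=1 t=1
  p=1 q=1 r=1 s=1 t=0
  p=1 q=1 r=1 s=1 t=1
That's 6 in total.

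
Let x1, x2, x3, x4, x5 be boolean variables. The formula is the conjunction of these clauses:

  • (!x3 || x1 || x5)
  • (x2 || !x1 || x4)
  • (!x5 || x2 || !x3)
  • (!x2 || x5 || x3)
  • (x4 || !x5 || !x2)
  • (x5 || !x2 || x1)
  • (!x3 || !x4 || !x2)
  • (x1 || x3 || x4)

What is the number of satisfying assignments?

8

Case analysis on x2 and x3:
  x2=T, x3=T: remaining (x1,x4,x5) ∈ {(T,F,F)} — 1.
  x2=T, x3=F: remaining (x1,x4,x5) ∈ {(F,T,T); (T,T,T)} — 2.
  x2=F, x3=T: remaining (x1,x4,x5) ∈ {(T,T,F)} — 1.
  x2=F, x3=F: remaining (x1,x4,x5) ∈ {(F,T,F); (F,T,T); (T,T,F); (T,T,T)} — 4.
Total: 1 + 2 + 1 + 4 = 8.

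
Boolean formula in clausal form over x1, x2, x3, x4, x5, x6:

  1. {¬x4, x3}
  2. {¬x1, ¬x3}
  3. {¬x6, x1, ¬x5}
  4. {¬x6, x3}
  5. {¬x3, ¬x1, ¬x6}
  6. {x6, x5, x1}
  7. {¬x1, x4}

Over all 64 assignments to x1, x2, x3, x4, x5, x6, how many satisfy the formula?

10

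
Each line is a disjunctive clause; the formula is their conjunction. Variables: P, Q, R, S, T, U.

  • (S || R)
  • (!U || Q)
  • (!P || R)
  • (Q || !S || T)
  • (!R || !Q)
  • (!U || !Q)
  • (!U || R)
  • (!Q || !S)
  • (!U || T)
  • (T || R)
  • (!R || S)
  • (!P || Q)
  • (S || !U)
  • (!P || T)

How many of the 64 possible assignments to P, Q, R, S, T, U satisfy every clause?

2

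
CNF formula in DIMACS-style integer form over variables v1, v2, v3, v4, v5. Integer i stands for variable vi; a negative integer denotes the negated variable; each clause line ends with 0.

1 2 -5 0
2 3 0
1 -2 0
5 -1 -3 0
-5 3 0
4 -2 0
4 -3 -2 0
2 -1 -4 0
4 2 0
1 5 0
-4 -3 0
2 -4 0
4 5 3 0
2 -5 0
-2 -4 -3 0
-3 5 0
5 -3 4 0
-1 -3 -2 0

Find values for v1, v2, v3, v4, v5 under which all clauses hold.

v1 = True, v2 = True, v3 = False, v4 = True, v5 = False

Check each clause:
  1. (v1 OR v2 OR NOT v5) — v1 is true.
  2. (v3 OR v2) — v2 is true.
  3. (v1 OR NOT v2) — v1 is true.
  4. (v5 OR NOT v3 OR NOT v1) — NOT v3 is true.
  5. (v3 OR NOT v5) — NOT v5 is true.
  6. (NOT v2 OR v4) — v4 is true.
  7. (v4 OR NOT v3 OR NOT v2) — v4 is true.
  8. (NOT v4 OR NOT v1 OR v2) — v2 is true.
  9. (v4 OR v2) — v2 is true.
  10. (v1 OR v5) — v1 is true.
  11. (NOT v4 OR NOT v3) — NOT v3 is true.
  12. (v2 OR NOT v4) — v2 is true.
  13. (v4 OR v5 OR v3) — v4 is true.
  14. (NOT v5 OR v2) — v2 is true.
  15. (NOT v3 OR NOT v2 OR NOT v4) — NOT v3 is true.
  16. (v5 OR NOT v3) — NOT v3 is true.
  17. (NOT v3 OR v5 OR v4) — NOT v3 is true.
  18. (NOT v1 OR NOT v2 OR NOT v3) — NOT v3 is true.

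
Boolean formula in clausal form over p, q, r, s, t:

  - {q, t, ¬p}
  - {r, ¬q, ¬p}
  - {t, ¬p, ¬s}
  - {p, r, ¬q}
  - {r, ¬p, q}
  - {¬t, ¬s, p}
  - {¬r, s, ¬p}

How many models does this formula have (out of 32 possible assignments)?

Split on p, then q.
  p=1, q=1: remaining (r,s,t) ∈ {(1,1,1)} — 1.
  p=1, q=0: remaining (r,s,t) ∈ {(1,1,1)} — 1.
  p=0, q=1: remaining (r,s,t) ∈ {(1,0,0); (1,0,1); (1,1,0)} — 3.
  p=0, q=0: r free; 3 ways for (s,t) × 2^1 = 6.
Total: 1 + 1 + 3 + 6 = 11.

11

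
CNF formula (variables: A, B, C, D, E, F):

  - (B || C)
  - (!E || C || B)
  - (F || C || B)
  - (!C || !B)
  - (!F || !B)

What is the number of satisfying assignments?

24

Split on B, then C.
  B=1, C=1: a clause becomes empty — 0.
  B=1, C=0: forces F=0; A, D, E free → 2^3 = 8.
  B=0, C=1: A, D, E, F free → 2^4 = 16.
  B=0, C=0: a clause becomes empty — 0.
Total: 0 + 8 + 16 + 0 = 24.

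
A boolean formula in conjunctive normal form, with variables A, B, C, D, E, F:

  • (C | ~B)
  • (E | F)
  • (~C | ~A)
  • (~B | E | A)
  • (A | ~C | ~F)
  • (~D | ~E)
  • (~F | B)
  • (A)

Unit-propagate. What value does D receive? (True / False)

False

(A) stands alone — A = True.
In (~A | ~C), ~A is now false; ~C must hold, so C = False.
(C | ~B): since C = False, the clause reduces to (~B). B = False.
(B | ~F) with B = False leaves only ~F, so F = False.
(F | E) with F = False leaves only E, so E = True.
In (~E | ~D), ~E is now false; ~D must hold, so D = False.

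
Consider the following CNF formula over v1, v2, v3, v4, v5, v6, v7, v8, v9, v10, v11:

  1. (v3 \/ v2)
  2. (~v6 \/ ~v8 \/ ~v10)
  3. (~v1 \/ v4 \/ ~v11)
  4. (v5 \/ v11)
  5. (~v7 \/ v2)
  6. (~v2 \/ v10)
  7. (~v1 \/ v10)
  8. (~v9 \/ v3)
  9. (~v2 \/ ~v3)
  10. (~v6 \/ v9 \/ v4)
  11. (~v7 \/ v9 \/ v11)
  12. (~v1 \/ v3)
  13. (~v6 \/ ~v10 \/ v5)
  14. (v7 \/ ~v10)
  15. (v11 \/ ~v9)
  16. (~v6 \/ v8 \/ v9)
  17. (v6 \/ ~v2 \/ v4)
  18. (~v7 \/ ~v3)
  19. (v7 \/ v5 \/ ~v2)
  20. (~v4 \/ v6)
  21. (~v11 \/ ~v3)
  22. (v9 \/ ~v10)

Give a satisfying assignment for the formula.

v1=F, v2=F, v3=T, v4=F, v5=T, v6=F, v7=F, v8=F, v9=F, v10=F, v11=F

v1 occurs only negated in the remaining clauses — set v1 = False.
v5 occurs only positively in the remaining clauses — set v5 = True.
Branch on v2: take v2 = False.
  then v3 is forced to True.
  then v7 is forced to False.
  then v10 is forced to False.
  then v11 is forced to False.
  then v9 is forced to False.
For the remaining variables, v4 = False, v6 = False, v8 = False works.
Every clause has at least one true literal under this assignment.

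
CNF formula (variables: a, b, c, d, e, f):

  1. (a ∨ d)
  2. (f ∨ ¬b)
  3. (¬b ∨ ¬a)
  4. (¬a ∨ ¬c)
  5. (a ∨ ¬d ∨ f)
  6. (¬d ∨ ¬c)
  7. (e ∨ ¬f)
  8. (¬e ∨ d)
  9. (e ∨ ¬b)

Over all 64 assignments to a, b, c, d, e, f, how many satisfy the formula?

6

Satisfying assignments:
  a=0 b=0 c=0 d=1 e=1 f=1
  a=0 b=1 c=0 d=1 e=1 f=1
  a=1 b=0 c=0 d=0 e=0 f=0
  a=1 b=0 c=0 d=1 e=0 f=0
  a=1 b=0 c=0 d=1 e=1 f=0
  a=1 b=0 c=0 d=1 e=1 f=1
That's 6 in total.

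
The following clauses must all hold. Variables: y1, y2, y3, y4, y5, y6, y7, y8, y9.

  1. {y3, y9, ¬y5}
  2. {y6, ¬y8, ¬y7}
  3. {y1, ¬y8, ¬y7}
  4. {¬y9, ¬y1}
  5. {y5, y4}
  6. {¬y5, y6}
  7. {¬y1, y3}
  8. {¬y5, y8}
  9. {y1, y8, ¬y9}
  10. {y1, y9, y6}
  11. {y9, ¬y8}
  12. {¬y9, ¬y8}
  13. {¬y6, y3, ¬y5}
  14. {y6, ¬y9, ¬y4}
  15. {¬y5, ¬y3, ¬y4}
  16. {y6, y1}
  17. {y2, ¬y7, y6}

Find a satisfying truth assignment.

y1 = True  y2 = False  y3 = True  y4 = True  y5 = False  y6 = True  y7 = False  y8 = False  y9 = False

y7 occurs only negated in the remaining clauses — set y7 = False.
Branch on y1: take y1 = True.
  then y9 is forced to False.
  then y3 is forced to True.
  then y8 is forced to False.
  then y5 is forced to False.
  then y4 is forced to True.
y2, y6 are now unconstrained; take y2 = False, y6 = True.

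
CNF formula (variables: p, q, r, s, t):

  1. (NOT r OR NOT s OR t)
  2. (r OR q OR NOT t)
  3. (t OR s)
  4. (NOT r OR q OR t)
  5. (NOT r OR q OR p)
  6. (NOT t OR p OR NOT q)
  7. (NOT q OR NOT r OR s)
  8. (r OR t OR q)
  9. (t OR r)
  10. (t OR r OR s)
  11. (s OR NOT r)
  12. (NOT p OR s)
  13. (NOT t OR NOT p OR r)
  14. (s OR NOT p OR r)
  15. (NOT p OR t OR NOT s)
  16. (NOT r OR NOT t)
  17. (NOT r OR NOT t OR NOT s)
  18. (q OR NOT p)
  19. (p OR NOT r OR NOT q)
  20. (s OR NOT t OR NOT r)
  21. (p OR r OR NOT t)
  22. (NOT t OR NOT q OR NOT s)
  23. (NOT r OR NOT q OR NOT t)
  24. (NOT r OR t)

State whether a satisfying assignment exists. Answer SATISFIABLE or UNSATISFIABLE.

r = True:
  propagation gives s=True, t=True; an empty clause results — contradiction.
r = False:
  propagation gives t=True, q=True, p=True; an empty clause results — contradiction.
Every branch closes, so no satisfying assignment exists.

UNSATISFIABLE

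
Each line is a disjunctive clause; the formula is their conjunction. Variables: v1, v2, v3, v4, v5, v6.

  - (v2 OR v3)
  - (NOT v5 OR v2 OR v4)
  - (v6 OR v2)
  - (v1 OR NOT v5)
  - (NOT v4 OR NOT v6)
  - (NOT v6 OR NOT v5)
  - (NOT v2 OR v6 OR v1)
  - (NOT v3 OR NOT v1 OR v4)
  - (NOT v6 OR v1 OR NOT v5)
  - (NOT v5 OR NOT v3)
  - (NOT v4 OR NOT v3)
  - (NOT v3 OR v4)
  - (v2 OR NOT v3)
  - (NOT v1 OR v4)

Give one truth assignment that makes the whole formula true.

v5 occurs only negated in the remaining clauses — set v5 = False.
Set v1 = True and propagate.
  then v4 is forced to True.
  then v6 is forced to False.
  then v2 is forced to True.
  then v3 is forced to False.

v1=T, v2=T, v3=F, v4=T, v5=F, v6=F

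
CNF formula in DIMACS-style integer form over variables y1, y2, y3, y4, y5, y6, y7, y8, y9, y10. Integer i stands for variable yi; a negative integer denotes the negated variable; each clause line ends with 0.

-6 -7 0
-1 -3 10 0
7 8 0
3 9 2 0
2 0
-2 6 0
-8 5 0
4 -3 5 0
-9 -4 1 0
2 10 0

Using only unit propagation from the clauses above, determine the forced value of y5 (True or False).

True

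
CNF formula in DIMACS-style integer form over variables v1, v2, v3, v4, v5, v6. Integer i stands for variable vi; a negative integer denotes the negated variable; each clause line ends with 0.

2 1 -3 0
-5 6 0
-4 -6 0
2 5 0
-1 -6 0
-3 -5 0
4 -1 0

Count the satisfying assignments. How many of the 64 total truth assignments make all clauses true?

Split on v1, then v5.
  v1=1, v5=1: a clause becomes empty — 0.
  v1=1, v5=0: remaining (v2,v3,v4,v6) ∈ {(1,0,1,0); (1,1,1,0)} — 2.
  v1=0, v5=1: remaining (v2,v3,v4,v6) ∈ {(0,0,0,1); (1,0,0,1)} — 2.
  v1=0, v5=0: v3 free; 3 ways for (v2,v4,v6) × 2^1 = 6.
Total: 0 + 2 + 2 + 6 = 10.

10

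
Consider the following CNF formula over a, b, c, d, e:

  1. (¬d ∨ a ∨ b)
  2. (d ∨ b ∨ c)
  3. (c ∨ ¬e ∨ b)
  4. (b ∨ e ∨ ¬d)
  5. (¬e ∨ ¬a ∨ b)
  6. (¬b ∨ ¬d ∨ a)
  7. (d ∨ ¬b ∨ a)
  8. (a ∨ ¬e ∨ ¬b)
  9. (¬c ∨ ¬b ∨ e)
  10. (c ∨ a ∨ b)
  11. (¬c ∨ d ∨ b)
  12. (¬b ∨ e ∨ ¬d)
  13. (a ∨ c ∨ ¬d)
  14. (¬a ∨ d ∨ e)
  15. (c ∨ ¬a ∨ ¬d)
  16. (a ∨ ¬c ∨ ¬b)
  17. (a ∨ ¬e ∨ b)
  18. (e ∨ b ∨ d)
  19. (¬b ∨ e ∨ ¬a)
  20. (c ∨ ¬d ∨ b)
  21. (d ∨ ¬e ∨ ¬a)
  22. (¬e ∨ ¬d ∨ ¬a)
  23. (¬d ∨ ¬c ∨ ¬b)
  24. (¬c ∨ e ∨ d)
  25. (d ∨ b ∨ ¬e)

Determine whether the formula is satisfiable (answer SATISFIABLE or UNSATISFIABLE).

b = True:
  a = True:
    propagation gives e=True, d=True; an empty clause results — contradiction.
  a = False:
    propagation gives d=False; an empty clause results — contradiction.
b = False:
  d = True:
    propagation gives a=True, e=True; an empty clause results — contradiction.
  d = False:
    propagation gives c=True; an empty clause results — contradiction.
Every branch closes, so no satisfying assignment exists.

UNSATISFIABLE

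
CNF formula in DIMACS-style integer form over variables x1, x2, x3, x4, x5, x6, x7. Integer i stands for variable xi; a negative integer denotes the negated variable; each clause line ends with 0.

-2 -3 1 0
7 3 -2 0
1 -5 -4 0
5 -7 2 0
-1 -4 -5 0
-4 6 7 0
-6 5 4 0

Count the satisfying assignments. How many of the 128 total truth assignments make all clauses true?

43

Case analysis on x4 and x5:
  x4=1, x5=1: a clause becomes empty — 0.
  x4=1, x5=0: 11 of the 32 assignments to (x1,x2,x3,x6,x7) work.
  x4=0, x5=1: x6 free; 12 ways for (x1,x2,x3,x7) × 2^1 = 24.
  x4=0, x5=0: 8 of the 32 assignments to (x1,x2,x3,x6,x7) work.
Total: 0 + 11 + 24 + 8 = 43.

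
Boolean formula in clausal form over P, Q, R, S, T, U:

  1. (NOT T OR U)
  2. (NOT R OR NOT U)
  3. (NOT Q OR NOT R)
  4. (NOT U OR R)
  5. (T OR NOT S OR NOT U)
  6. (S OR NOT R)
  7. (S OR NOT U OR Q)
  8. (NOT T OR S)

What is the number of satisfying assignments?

10

Split on U, then R.
  U=T, R=T: a clause becomes empty — 0.
  U=T, R=F: a clause becomes empty — 0.
  U=F, R=T: remaining (P,Q,S,T) ∈ {(F,F,T,F); (T,F,T,F)} — 2.
  U=F, R=F: forces T=F; P, Q, S free → 2^3 = 8.
Total: 0 + 0 + 2 + 8 = 10.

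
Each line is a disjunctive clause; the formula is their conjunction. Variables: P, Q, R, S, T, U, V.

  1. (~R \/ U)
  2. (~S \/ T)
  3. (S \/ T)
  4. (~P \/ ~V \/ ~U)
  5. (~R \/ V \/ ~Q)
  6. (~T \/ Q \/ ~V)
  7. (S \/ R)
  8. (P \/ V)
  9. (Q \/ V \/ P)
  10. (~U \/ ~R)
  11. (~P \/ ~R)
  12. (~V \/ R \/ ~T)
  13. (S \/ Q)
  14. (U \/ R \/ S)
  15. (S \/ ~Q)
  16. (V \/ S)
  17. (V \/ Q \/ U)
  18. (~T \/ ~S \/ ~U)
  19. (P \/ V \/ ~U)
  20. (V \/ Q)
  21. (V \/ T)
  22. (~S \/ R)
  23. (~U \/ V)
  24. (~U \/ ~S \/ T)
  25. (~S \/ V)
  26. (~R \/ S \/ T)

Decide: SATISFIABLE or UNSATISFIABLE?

UNSATISFIABLE

V = True:
  S = True:
    propagation gives T=True, Q=True, R=True, U=True; an empty clause results — contradiction.
  S = False:
    propagation gives T=True, Q=True; an empty clause results — contradiction.
V = False:
  propagation gives P=True, R=False, S=True; an empty clause results — contradiction.
Every branch closes, so no satisfying assignment exists.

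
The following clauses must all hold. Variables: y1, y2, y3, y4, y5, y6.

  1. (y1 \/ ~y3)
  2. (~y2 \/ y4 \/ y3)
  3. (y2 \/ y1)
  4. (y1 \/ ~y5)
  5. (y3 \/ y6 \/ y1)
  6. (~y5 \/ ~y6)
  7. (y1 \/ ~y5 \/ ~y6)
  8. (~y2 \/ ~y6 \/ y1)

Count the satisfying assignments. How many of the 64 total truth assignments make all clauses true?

21

Case analysis on y1 and y6:
  y1=T, y6=T: 7 of the 16 assignments to (y2,y3,y4,y5) work.
  y1=T, y6=F: y5 free; 7 ways for (y2,y3,y4) × 2^1 = 14.
  y1=F, y6=T: a clause becomes empty — 0.
  y1=F, y6=F: a clause becomes empty — 0.
Total: 7 + 14 + 0 + 0 = 21.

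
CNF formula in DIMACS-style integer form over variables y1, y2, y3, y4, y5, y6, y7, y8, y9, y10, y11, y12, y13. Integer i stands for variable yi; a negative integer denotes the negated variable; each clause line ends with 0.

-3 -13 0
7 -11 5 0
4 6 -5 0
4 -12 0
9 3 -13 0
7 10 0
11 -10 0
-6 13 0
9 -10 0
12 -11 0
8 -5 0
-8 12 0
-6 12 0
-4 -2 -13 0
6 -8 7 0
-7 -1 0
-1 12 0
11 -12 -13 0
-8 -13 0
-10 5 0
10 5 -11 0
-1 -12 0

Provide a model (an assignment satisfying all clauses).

y1=F, y2=T, y3=T, y4=T, y5=F, y6=F, y7=T, y8=T, y9=F, y10=F, y11=F, y12=T, y13=F

Pure literal: y1 appears only negated; assign y1 = False.
Branch on y2: take y2 = True.
Set y3 = True and propagate.
  then y13 is forced to False.
  then y6 is forced to False.
Try y4 = True.
The remaining clauses are satisfied by y5 = False, y7 = True, y8 = True, y9 = False, y10 = False, y11 = False, y12 = True.
Check each clause:
  1. (~y13 | ~y3) — ~y13 is true.
  2. (y5 | y7 | ~y11) — ~y11 is true.
  3. (~y5 | y4 | y6) — ~y5 is true.
  4. (y4 | ~y12) — y4 is true.
  5. (y9 | y3 | ~y13) — y3 is true.
  6. (y10 | y7) — y7 is true.
  7. (y11 | ~y10) — ~y10 is true.
  8. (~y6 | y13) — ~y6 is true.
  9. (y9 | ~y10) — ~y10 is true.
  10. (y12 | ~y11) — y12 is true.
  11. (~y5 | y8) — y8 is true.
  12. (~y8 | y12) — y12 is true.
  13. (y12 | ~y6) — ~y6 is true.
  14. (~y13 | ~y4 | ~y2) — ~y13 is true.
  15. (y7 | y6 | ~y8) — y7 is true.
  16. (~y1 | ~y7) — ~y1 is true.
  17. (~y1 | y12) — y12 is true.
  18. (y11 | ~y12 | ~y13) — ~y13 is true.
  19. (~y8 | ~y13) — ~y13 is true.
  20. (~y10 | y5) — ~y10 is true.
  21. (y10 | ~y11 | y5) — ~y11 is true.
  22. (~y12 | ~y1) — ~y1 is true.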